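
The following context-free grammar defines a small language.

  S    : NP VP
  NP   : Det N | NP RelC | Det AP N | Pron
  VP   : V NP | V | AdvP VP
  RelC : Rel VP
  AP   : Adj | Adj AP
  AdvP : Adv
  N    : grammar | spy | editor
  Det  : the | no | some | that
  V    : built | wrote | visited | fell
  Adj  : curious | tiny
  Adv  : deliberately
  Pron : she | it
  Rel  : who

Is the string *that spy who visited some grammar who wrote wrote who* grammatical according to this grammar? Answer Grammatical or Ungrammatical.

Ungrammatical

For S → NP VP, every NP-prefix leaves a non-VP remainder: after 'that spy' the remainder is not a VP; after 'that spy who visited' the remainder is not a VP; after 'that spy who visited some grammar' the remainder is not a VP (and 1 more).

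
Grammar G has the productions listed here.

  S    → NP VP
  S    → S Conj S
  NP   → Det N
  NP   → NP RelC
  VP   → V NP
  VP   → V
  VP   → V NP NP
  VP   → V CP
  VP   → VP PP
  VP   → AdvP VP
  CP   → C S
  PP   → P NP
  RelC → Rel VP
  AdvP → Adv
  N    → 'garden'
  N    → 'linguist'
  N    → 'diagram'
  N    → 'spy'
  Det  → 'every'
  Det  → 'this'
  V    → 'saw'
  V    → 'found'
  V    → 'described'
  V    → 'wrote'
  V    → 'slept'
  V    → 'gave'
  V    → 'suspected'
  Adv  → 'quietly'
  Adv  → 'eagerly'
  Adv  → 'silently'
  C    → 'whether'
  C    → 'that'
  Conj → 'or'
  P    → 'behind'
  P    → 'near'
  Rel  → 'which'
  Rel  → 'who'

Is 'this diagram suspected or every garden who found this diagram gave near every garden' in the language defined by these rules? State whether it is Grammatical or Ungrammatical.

S
  S
    NP
      Det: this
      N: diagram
    VP
      V: suspected
  Conj: or
  S
    NP
      NP
        Det: every
        N: garden
      RelC
        Rel: who
        VP
          V: found
          NP
            Det: this
            N: diagram
    VP
      VP
        V: gave
      PP
        P: near
        NP
          Det: every
          N: garden
Each bracket corresponds to one application of a listed rule, so the string is derivable from S.

Grammatical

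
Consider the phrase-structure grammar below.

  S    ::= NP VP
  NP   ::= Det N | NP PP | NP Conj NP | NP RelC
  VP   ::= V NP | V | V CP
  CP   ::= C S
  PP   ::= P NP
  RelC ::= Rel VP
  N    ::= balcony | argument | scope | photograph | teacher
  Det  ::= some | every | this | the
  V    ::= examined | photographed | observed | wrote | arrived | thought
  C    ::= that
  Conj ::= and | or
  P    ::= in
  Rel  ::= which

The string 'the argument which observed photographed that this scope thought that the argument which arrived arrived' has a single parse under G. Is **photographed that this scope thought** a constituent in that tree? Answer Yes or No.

No

[S [NP [NP [Det the] [N argument]] [RelC [Rel which] [VP [V observed]]]] [VP [V photographed] [CP [C that] [S [NP [Det this] [N scope]] [VP [V thought] [CP [C that] [S [NP [NP [Det the] [N argument]] [RelC [Rel which] [VP [V arrived]]]] [VP [V arrived]]]]]]]]]
The smallest constituent containing 'photographed that this scope thought' is the VP spanning 'photographed that this scope thought that the argument which arrived arrived'; no single node in the tree dominates exactly the given words.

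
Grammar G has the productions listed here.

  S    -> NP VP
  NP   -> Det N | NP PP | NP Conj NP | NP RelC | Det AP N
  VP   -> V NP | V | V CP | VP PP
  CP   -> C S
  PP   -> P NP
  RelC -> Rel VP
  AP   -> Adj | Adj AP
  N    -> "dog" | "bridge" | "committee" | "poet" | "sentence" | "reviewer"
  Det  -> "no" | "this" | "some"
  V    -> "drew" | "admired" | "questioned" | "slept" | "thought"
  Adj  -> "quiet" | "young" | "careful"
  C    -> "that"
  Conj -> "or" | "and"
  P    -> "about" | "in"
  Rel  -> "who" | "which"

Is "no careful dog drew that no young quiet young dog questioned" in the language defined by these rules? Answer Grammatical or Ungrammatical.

S
  NP
    Det: no
    AP
      Adj: careful
    N: dog
  VP
    V: drew
    CP
      C: that
      S
        NP
          Det: no
          AP
            Adj: young
            AP
              Adj: quiet
              AP
                Adj: young
          N: dog
        VP
          V: questioned
Every word is introduced by a lexical rule and the phrasal rules combine the resulting categories into a single S.

Grammatical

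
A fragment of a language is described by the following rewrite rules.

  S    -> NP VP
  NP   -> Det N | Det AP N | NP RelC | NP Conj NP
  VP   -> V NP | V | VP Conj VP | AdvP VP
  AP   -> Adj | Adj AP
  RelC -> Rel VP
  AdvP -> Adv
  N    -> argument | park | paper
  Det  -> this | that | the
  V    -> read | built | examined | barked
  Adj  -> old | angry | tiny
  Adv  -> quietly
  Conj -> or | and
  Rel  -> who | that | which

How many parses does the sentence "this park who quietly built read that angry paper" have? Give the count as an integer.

1

[S [NP [NP [Det this] [N park]] [RelC [Rel who] [VP [AdvP [Adv quietly]] [VP [V built]]]]] [VP [V read] [NP [Det that] [AP [Adj angry]] [N paper]]]]
No rule offers an alternative attachment or grouping for any span, so this is the only derivation.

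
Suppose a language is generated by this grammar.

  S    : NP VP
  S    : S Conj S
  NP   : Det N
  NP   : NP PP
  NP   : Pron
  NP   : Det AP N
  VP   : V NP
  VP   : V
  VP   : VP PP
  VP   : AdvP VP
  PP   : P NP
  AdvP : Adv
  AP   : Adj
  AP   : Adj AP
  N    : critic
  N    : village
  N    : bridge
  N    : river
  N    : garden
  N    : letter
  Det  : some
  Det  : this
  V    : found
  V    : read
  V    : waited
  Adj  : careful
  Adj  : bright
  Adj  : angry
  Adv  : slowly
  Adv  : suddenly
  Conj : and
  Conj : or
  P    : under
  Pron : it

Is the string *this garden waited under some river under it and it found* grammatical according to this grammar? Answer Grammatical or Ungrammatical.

Grammatical

S
  S
    NP
      Det: this
      N: garden
    VP
      VP
        V: waited
      PP
        P: under
        NP
          NP
            Det: some
            N: river
          PP
            P: under
            NP
              Pron: it
  Conj: and
  S
    NP
      Pron: it
    VP
      V: found
The bracketing above is licensed at every node by one of the given productions, with S at the root.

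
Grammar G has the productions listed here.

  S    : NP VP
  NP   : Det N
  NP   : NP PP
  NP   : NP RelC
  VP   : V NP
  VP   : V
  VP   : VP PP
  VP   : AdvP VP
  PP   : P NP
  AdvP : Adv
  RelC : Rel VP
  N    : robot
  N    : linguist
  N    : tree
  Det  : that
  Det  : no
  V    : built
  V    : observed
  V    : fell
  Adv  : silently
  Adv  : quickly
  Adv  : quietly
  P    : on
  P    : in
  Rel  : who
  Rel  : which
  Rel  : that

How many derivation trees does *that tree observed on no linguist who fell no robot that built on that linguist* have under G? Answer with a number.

Two of the 8 distinct bracketings:
[S [NP [Det that] [N tree]] [VP [VP [V observed]] [PP [P on] [NP [NP [NP [Det no] [N linguist]] [RelC [Rel who] [VP [V fell] [NP [NP [Det no] [N robot]] [RelC [Rel that] [VP [V built]]]]]]] [PP [P on] [NP [Det that] [N linguist]]]]]]]
[S [NP [Det that] [N tree]] [VP [VP [V observed]] [PP [P on] [NP [NP [NP [NP [Det no] [N linguist]] [RelC [Rel who] [VP [V fell] [NP [Det no] [N robot]]]]] [RelC [Rel that] [VP [V built]]]] [PP [P on] [NP [Det that] [N linguist]]]]]]]
The trees differ in how a recursive rule is bracketed over the same span.

8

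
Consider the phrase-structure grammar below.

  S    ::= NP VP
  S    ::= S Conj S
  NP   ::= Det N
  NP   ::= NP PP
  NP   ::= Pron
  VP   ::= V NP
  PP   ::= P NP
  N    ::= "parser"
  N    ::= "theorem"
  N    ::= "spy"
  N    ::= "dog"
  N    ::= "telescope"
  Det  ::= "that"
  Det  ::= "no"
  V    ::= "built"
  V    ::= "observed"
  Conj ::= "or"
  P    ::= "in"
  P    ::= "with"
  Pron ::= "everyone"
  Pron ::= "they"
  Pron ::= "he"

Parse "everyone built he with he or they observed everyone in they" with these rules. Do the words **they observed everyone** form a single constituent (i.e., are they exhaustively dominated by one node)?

No

[S [S [NP [Pron everyone]] [VP [V built] [NP [NP [Pron he]] [PP [P with] [NP [Pron he]]]]]] [Conj or] [S [NP [Pron they]] [VP [V observed] [NP [NP [Pron everyone]] [PP [P in] [NP [Pron they]]]]]]]
The smallest constituent containing 'they observed everyone' is the S spanning 'they observed everyone in they'; no single node in the tree dominates exactly the given words.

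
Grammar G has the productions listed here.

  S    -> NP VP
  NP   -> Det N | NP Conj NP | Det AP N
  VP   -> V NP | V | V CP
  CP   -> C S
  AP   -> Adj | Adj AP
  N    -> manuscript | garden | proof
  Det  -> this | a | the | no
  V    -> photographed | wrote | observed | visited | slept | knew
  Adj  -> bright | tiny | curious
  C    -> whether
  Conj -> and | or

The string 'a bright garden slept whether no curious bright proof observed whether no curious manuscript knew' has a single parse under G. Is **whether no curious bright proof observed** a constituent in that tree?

[S [NP [Det a] [AP [Adj bright]] [N garden]] [VP [V slept] [CP [C whether] [S [NP [Det no] [AP [Adj curious] [AP [Adj bright]]] [N proof]] [VP [V observed] [CP [C whether] [S [NP [Det no] [AP [Adj curious]] [N manuscript]] [VP [V knew]]]]]]]]]
The smallest constituent containing 'whether no curious bright proof observed' is the CP spanning 'whether no curious bright proof observed whether no curious manuscript knew'; no single node in the tree dominates exactly the given words.

No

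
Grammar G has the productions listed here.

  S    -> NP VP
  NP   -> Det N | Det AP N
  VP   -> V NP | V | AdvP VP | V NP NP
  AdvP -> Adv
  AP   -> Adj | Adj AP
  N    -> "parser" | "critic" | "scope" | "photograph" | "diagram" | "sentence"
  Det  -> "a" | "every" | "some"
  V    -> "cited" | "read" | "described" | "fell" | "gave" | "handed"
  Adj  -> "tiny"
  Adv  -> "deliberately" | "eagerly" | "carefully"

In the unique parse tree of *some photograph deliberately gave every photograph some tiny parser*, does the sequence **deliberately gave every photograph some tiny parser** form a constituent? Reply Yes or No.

Yes

[S [NP [Det some] [N photograph]] [VP [AdvP [Adv deliberately]] [VP [V gave] [NP [Det every] [N photograph]] [NP [Det some] [AP [Adj tiny]] [N parser]]]]]
The words 'deliberately gave every photograph some tiny parser' are exhaustively dominated by a single VP node (built by VP → AdvP VP), so they form a constituent.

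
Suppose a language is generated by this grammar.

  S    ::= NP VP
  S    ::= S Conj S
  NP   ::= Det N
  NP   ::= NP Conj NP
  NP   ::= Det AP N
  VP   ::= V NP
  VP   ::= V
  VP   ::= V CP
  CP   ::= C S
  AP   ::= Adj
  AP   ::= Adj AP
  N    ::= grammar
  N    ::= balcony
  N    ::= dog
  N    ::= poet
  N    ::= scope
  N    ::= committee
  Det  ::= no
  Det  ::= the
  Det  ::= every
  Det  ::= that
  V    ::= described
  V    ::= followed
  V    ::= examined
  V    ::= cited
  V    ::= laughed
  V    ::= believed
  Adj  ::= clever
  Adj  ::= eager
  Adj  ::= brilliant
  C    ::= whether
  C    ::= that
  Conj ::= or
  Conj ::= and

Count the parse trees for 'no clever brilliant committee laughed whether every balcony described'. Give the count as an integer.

[S [NP [Det no] [AP [Adj clever] [AP [Adj brilliant]]] [N committee]] [VP [V laughed] [CP [C whether] [S [NP [Det every] [N balcony]] [VP [V described]]]]]]
No rule offers an alternative attachment or grouping for any span, so this is the only derivation.

1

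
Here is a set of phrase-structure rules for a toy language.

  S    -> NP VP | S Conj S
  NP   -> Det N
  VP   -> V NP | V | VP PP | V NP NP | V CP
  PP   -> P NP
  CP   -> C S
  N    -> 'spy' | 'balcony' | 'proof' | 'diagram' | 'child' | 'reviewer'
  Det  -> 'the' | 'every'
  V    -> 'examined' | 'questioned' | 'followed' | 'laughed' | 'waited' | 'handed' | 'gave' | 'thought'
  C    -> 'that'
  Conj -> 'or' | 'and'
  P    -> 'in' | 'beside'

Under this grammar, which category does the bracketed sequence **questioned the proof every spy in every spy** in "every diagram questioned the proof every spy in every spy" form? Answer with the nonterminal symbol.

S
  NP
    Det: every
    N: diagram
  VP
    VP
      V: questioned
      NP
        Det: the
        N: proof
      NP
        Det: every
        N: spy
    PP
      P: in
      NP
        Det: every
        N: spy
The span 'questioned the proof every spy in every spy' is the VP node built by VP → VP PP.

VP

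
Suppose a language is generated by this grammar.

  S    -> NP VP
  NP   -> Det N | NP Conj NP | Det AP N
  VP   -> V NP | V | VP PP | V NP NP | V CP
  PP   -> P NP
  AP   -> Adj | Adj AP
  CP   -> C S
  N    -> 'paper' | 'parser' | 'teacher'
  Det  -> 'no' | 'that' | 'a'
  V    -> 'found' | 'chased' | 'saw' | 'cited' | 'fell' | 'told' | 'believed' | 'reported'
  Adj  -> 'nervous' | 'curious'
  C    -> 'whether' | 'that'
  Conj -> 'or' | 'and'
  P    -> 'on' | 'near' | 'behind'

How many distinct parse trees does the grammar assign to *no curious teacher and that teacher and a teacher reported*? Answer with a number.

2

The two bracketings:
[S [NP [NP [Det no] [AP [Adj curious]] [N teacher]] [Conj and] [NP [NP [Det that] [N teacher]] [Conj and] [NP [Det a] [N teacher]]]] [VP [V reported]]]
[S [NP [NP [NP [Det no] [AP [Adj curious]] [N teacher]] [Conj and] [NP [Det that] [N teacher]]] [Conj and] [NP [Det a] [N teacher]]] [VP [V reported]]]
The trees differ in how a recursive rule is bracketed over the same span.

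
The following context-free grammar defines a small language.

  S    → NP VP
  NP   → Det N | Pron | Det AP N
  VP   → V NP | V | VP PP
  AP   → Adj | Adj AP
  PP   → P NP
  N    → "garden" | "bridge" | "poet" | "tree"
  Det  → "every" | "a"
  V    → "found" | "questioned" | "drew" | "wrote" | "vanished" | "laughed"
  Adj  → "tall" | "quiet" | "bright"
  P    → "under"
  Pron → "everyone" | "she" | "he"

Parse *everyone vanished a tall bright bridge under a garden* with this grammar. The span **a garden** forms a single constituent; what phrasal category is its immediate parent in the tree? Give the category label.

PP

[S [NP [Pron everyone]] [VP [VP [V vanished] [NP [Det a] [AP [Adj tall] [AP [Adj bright]]] [N bridge]]] [PP [P under] [NP [Det a] [N garden]]]]]
The span 'a garden' is the NP node built by NP → Det N.
Its mother is the PP built by PP → P NP.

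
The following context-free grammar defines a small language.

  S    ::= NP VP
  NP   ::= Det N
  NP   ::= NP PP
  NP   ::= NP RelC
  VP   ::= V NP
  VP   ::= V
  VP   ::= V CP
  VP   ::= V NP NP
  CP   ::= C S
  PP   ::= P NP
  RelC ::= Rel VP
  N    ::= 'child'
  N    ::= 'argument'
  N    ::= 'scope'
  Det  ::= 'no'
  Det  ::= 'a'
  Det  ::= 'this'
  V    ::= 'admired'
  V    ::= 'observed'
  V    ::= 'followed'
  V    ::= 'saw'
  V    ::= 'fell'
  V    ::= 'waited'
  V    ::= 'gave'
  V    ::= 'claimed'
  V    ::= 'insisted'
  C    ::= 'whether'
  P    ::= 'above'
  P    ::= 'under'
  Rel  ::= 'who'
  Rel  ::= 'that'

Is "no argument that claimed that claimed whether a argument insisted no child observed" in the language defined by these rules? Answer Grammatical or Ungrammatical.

Grammatical

[S [NP [NP [NP [Det no] [N argument]] [RelC [Rel that] [VP [V claimed]]]] [RelC [Rel that] [VP [V claimed] [CP [C whether] [S [NP [Det a] [N argument]] [VP [V insisted] [NP [Det no] [N child]]]]]]]] [VP [V observed]]]
Every word is introduced by a lexical rule and the phrasal rules combine the resulting categories into a single S.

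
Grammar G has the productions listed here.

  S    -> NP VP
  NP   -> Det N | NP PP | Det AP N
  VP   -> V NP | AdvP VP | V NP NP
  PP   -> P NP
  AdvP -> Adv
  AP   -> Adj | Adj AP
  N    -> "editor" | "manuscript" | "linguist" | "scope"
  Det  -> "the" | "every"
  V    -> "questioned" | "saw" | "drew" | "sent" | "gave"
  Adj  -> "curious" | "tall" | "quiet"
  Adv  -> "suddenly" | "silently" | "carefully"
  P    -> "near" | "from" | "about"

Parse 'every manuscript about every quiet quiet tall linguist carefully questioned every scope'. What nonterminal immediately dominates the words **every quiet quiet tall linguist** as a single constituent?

[S [NP [NP [Det every] [N manuscript]] [PP [P about] [NP [Det every] [AP [Adj quiet] [AP [Adj quiet] [AP [Adj tall]]]] [N linguist]]]] [VP [AdvP [Adv carefully]] [VP [V questioned] [NP [Det every] [N scope]]]]]
The span 'every quiet quiet tall linguist' is the NP node built by NP → Det AP N.

NP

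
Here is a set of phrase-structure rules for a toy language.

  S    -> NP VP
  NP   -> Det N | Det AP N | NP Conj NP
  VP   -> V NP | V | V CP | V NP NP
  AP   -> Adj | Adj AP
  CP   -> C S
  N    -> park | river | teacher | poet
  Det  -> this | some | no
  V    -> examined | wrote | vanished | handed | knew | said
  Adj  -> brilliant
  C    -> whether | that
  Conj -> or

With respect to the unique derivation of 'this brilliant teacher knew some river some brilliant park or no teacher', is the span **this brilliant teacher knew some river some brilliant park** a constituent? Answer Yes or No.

[S [NP [Det this] [AP [Adj brilliant]] [N teacher]] [VP [V knew] [NP [Det some] [N river]] [NP [NP [Det some] [AP [Adj brilliant]] [N park]] [Conj or] [NP [Det no] [N teacher]]]]]
The smallest constituent containing 'this brilliant teacher knew some river some brilliant park' is the S spanning 'this brilliant teacher knew some river some brilliant park or no teacher'; no single node in the tree dominates exactly the given words.

No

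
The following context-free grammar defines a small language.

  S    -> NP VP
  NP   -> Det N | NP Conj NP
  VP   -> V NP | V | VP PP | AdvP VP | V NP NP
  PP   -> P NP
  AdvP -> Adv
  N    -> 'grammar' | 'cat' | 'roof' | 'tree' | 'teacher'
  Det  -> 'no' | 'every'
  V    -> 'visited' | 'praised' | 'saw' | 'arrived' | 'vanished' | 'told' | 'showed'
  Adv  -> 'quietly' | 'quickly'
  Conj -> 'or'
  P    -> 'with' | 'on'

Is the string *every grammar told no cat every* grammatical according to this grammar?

For S → NP VP, the only prefix that parses as NP is 'every grammar', but the remainder 'told no cat every' is not a VP under these rules.

Ungrammatical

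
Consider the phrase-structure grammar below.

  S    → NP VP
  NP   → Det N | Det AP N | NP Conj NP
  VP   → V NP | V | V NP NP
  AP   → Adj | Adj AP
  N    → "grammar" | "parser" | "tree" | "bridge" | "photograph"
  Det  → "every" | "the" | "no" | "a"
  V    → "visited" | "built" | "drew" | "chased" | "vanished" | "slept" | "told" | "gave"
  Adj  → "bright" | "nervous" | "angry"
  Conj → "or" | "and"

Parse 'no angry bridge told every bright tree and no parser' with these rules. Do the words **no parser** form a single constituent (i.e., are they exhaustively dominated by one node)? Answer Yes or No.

[S [NP [Det no] [AP [Adj angry]] [N bridge]] [VP [V told] [NP [NP [Det every] [AP [Adj bright]] [N tree]] [Conj and] [NP [Det no] [N parser]]]]]
The words 'no parser' are exhaustively dominated by a single NP node (built by NP → Det N), so they form a constituent.

Yes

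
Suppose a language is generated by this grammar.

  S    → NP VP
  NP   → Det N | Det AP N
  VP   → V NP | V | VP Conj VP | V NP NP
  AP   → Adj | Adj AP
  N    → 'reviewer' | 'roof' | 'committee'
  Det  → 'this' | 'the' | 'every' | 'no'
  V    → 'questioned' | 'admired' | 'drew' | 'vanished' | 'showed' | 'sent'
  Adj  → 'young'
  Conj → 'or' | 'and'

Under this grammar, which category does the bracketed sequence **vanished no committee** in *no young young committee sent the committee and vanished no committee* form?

VP

[S [NP [Det no] [AP [Adj young] [AP [Adj young]]] [N committee]] [VP [VP [V sent] [NP [Det the] [N committee]]] [Conj and] [VP [V vanished] [NP [Det no] [N committee]]]]]
The span 'vanished no committee' is the VP node built by VP → V NP.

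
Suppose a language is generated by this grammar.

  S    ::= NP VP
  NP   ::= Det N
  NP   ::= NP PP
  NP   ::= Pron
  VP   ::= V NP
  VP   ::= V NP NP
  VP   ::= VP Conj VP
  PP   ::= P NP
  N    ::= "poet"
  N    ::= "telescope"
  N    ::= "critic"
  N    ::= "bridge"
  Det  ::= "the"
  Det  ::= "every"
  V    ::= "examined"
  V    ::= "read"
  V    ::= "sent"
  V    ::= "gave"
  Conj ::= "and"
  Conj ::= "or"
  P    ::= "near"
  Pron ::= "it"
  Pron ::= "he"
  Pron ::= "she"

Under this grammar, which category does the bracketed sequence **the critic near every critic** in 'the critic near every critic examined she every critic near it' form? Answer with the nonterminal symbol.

[S [NP [NP [Det the] [N critic]] [PP [P near] [NP [Det every] [N critic]]]] [VP [V examined] [NP [Pron she]] [NP [NP [Det every] [N critic]] [PP [P near] [NP [Pron it]]]]]]
The span 'the critic near every critic' is the NP node built by NP → NP PP.

NP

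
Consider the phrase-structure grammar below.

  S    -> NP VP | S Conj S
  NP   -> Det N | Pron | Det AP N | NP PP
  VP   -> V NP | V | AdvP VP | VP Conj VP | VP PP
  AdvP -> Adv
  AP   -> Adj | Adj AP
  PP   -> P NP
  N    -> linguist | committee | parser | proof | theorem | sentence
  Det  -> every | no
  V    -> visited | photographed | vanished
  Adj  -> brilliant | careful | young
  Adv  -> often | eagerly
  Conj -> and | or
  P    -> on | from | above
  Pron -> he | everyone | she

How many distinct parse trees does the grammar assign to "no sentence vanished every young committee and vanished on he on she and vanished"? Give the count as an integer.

7

Two of the 7 distinct bracketings:
[S [NP [Det no] [N sentence]] [VP [VP [V vanished] [NP [Det every] [AP [Adj young]] [N committee]]] [Conj and] [VP [VP [VP [V vanished]] [PP [P on] [NP [NP [Pron he]] [PP [P on] [NP [Pron she]]]]]] [Conj and] [VP [V vanished]]]]]
[S [NP [Det no] [N sentence]] [VP [VP [V vanished] [NP [Det every] [AP [Adj young]] [N committee]]] [Conj and] [VP [VP [VP [VP [V vanished]] [PP [P on] [NP [Pron he]]]] [PP [P on] [NP [Pron she]]]] [Conj and] [VP [V vanished]]]]]
The difference turns on whether NP → NP PP is used at the relevant span, versus an alternative expansion of NP.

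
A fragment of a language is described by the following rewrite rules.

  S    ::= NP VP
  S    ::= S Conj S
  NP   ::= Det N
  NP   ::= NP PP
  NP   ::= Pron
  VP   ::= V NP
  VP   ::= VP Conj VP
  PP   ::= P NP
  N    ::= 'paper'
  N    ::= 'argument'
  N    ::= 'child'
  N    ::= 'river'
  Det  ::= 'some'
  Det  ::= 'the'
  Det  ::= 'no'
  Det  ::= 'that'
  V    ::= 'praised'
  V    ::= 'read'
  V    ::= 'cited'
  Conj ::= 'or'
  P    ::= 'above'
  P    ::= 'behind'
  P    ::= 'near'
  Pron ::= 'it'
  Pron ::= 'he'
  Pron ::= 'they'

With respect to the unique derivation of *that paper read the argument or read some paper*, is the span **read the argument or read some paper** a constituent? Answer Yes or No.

[S [NP [Det that] [N paper]] [VP [VP [V read] [NP [Det the] [N argument]]] [Conj or] [VP [V read] [NP [Det some] [N paper]]]]]
The words 'read the argument or read some paper' are exhaustively dominated by a single VP node (built by VP → VP Conj VP), so they form a constituent.

Yes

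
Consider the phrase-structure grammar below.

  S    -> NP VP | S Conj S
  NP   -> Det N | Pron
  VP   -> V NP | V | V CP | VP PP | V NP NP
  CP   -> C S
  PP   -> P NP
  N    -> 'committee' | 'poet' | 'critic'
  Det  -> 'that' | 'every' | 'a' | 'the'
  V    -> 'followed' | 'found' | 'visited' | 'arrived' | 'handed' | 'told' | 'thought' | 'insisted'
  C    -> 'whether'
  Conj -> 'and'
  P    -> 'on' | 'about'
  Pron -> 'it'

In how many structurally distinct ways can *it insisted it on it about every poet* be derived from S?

1

[S [NP [Pron it]] [VP [VP [VP [V insisted] [NP [Pron it]]] [PP [P on] [NP [Pron it]]]] [PP [P about] [NP [Det every] [N poet]]]]]
No rule offers an alternative attachment or grouping for any span, so this is the only derivation.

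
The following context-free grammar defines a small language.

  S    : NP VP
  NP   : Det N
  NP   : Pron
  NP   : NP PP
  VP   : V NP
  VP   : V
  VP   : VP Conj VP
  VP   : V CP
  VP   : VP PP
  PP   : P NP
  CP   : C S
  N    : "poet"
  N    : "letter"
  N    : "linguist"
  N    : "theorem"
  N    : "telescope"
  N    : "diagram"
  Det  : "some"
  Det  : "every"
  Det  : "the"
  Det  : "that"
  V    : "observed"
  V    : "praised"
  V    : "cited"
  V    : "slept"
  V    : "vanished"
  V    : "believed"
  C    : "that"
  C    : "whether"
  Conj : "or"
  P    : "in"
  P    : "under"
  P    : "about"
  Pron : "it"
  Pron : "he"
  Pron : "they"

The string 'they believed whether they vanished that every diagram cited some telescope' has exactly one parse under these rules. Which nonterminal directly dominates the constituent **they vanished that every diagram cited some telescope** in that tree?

[S [NP [Pron they]] [VP [V believed] [CP [C whether] [S [NP [Pron they]] [VP [V vanished] [CP [C that] [S [NP [Det every] [N diagram]] [VP [V cited] [NP [Det some] [N telescope]]]]]]]]]]
The span 'they vanished that every diagram cited some telescope' is the S node built by S → NP VP.
Its mother is the CP built by CP → C S.

CP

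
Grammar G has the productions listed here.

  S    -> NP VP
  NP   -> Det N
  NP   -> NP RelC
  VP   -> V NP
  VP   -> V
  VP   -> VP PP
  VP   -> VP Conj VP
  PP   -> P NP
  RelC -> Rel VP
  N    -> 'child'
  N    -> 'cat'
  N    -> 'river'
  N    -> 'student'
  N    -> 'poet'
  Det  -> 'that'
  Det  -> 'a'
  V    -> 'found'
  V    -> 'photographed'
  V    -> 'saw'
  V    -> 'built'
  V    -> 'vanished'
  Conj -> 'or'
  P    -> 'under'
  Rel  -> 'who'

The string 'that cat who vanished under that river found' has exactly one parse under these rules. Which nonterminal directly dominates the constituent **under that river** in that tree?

[S [NP [NP [Det that] [N cat]] [RelC [Rel who] [VP [VP [V vanished]] [PP [P under] [NP [Det that] [N river]]]]]] [VP [V found]]]
The span 'under that river' is the PP node built by PP → P NP.
Its mother is the VP built by VP → VP PP.

VP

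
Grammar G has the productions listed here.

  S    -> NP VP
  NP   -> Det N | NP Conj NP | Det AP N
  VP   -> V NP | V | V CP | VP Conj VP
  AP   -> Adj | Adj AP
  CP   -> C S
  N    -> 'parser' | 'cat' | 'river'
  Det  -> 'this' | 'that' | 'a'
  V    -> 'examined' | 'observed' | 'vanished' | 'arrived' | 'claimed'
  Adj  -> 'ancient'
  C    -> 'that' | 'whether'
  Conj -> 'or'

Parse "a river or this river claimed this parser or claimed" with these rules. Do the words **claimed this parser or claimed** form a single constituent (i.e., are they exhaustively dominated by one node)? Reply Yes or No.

Yes

[S [NP [NP [Det a] [N river]] [Conj or] [NP [Det this] [N river]]] [VP [VP [V claimed] [NP [Det this] [N parser]]] [Conj or] [VP [V claimed]]]]
The words 'claimed this parser or claimed' are exhaustively dominated by a single VP node (built by VP → VP Conj VP), so they form a constituent.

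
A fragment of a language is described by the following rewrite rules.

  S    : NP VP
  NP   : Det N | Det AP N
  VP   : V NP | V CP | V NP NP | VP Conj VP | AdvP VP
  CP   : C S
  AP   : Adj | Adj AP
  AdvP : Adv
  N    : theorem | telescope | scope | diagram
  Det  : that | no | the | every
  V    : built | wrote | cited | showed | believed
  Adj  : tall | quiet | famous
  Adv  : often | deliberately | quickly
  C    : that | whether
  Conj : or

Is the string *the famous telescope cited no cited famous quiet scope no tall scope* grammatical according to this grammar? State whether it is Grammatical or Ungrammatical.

Ungrammatical

A Det word can never sit immediately before a V word in any string this grammar generates, so the substring 'no cited' rules out a derivation.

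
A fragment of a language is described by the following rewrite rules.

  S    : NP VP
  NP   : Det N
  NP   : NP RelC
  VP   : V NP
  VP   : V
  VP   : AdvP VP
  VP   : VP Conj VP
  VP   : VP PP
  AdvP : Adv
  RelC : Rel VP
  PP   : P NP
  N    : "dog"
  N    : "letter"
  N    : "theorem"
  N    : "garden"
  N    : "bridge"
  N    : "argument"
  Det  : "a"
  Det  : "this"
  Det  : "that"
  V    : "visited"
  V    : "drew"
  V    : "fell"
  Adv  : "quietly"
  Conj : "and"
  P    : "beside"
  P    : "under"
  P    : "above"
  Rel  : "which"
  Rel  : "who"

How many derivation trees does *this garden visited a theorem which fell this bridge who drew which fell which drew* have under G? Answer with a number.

Two of the 4 distinct bracketings:
[S [NP [Det this] [N garden]] [VP [V visited] [NP [NP [Det a] [N theorem]] [RelC [Rel which] [VP [V fell] [NP [NP [NP [NP [Det this] [N bridge]] [RelC [Rel who] [VP [V drew]]]] [RelC [Rel which] [VP [V fell]]]] [RelC [Rel which] [VP [V drew]]]]]]]]]
[S [NP [Det this] [N garden]] [VP [V visited] [NP [NP [NP [Det a] [N theorem]] [RelC [Rel which] [VP [V fell] [NP [NP [NP [Det this] [N bridge]] [RelC [Rel who] [VP [V drew]]]] [RelC [Rel which] [VP [V fell]]]]]]] [RelC [Rel which] [VP [V drew]]]]]]
The trees differ in how a recursive rule is bracketed over the same span.

4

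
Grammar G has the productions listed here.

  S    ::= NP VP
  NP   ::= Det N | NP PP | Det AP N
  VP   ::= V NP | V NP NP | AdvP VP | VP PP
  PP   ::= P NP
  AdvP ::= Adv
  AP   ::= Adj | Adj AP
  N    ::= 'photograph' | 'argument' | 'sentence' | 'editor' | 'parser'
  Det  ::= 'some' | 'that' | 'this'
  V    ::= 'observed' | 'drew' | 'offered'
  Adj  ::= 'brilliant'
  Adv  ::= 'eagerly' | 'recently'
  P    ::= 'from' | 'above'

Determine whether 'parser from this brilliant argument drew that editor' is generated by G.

Ungrammatical

For S → NP VP, no prefix of the string parses as an NP.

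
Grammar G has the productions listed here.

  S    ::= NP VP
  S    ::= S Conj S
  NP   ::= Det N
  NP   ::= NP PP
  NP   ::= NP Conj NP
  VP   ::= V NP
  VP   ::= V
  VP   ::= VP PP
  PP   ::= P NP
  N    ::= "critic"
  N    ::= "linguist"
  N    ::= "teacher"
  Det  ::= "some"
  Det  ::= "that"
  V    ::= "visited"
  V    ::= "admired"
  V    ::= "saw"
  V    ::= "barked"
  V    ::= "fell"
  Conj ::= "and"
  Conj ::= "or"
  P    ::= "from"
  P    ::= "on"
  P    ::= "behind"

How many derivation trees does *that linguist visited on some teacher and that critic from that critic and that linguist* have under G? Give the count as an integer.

Two of the 6 distinct bracketings:
[S [NP [Det that] [N linguist]] [VP [VP [V visited]] [PP [P on] [NP [NP [NP [Det some] [N teacher]] [Conj and] [NP [Det that] [N critic]]] [PP [P from] [NP [NP [Det that] [N critic]] [Conj and] [NP [Det that] [N linguist]]]]]]]]
[S [NP [Det that] [N linguist]] [VP [VP [V visited]] [PP [P on] [NP [NP [Det some] [N teacher]] [Conj and] [NP [NP [Det that] [N critic]] [PP [P from] [NP [NP [Det that] [N critic]] [Conj and] [NP [Det that] [N linguist]]]]]]]]]
The trees differ in how a recursive rule is bracketed over the same span.

6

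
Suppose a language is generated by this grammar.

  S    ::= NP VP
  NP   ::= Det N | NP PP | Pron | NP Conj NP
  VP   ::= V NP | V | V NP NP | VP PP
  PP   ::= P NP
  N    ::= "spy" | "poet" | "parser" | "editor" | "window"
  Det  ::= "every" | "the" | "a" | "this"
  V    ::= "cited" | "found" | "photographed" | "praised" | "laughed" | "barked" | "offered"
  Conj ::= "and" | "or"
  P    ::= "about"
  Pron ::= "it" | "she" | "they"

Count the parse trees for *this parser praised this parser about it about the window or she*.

9

Two of the 9 distinct bracketings:
[S [NP [Det this] [N parser]] [VP [V praised] [NP [NP [Det this] [N parser]] [PP [P about] [NP [NP [Pron it]] [PP [P about] [NP [NP [Det the] [N window]] [Conj or] [NP [Pron she]]]]]]]]]
[S [NP [Det this] [N parser]] [VP [V praised] [NP [NP [Det this] [N parser]] [PP [P about] [NP [NP [NP [Pron it]] [PP [P about] [NP [Det the] [N window]]]] [Conj or] [NP [Pron she]]]]]]]
The trees differ in how a recursive rule is bracketed over the same span.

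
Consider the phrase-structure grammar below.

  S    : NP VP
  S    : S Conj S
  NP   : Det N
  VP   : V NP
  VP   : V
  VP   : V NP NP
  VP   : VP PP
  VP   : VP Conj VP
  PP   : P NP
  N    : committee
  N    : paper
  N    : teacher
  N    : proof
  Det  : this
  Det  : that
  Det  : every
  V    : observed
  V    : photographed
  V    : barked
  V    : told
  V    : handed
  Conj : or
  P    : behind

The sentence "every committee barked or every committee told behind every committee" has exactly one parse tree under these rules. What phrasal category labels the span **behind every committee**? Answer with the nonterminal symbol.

PP

S
  S
    NP
      Det: every
      N: committee
    VP
      V: barked
  Conj: or
  S
    NP
      Det: every
      N: committee
    VP
      VP
        V: told
      PP
        P: behind
        NP
          Det: every
          N: committee
The span 'behind every committee' is the PP node built by PP → P NP.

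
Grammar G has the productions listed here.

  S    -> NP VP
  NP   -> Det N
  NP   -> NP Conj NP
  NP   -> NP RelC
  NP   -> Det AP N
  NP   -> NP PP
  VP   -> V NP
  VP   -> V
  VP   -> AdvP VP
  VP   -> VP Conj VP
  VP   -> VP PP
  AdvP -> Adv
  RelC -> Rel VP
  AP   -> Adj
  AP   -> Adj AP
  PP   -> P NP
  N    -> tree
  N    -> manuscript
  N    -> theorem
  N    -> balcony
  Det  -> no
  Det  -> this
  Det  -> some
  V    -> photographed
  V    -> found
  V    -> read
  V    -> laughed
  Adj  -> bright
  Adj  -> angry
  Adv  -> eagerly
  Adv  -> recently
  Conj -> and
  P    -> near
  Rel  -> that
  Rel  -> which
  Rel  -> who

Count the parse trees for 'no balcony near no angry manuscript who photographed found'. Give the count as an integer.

2

The two bracketings:
[S [NP [NP [NP [Det no] [N balcony]] [PP [P near] [NP [Det no] [AP [Adj angry]] [N manuscript]]]] [RelC [Rel who] [VP [V photographed]]]] [VP [V found]]]
[S [NP [NP [Det no] [N balcony]] [PP [P near] [NP [NP [Det no] [AP [Adj angry]] [N manuscript]] [RelC [Rel who] [VP [V photographed]]]]]] [VP [V found]]]
The trees differ in how a recursive rule is bracketed over the same span.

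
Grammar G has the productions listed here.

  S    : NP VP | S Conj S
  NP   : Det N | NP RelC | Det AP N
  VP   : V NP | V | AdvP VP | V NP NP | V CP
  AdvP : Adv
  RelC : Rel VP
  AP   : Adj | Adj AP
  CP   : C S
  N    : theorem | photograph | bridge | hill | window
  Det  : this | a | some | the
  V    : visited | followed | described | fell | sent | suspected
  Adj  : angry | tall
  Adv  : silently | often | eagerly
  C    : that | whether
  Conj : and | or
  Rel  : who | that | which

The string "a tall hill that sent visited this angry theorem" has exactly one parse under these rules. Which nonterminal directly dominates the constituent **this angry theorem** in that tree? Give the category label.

S
  NP
    NP
      Det: a
      AP
        Adj: tall
      N: hill
    RelC
      Rel: that
      VP
        V: sent
  VP
    V: visited
    NP
      Det: this
      AP
        Adj: angry
      N: theorem
The span 'this angry theorem' is the NP node built by NP → Det AP N.
Its mother is the VP built by VP → V NP.

VP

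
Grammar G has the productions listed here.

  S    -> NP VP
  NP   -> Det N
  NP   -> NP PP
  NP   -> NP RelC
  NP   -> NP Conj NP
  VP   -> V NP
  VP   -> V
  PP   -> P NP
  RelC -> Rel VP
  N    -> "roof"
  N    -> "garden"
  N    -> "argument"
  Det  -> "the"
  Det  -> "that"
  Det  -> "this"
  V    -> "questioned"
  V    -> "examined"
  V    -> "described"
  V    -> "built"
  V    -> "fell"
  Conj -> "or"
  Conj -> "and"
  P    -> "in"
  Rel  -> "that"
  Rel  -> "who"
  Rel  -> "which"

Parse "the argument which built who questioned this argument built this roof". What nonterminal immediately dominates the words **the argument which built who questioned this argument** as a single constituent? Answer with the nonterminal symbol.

[S [NP [NP [NP [Det the] [N argument]] [RelC [Rel which] [VP [V built]]]] [RelC [Rel who] [VP [V questioned] [NP [Det this] [N argument]]]]] [VP [V built] [NP [Det this] [N roof]]]]
The span 'the argument which built who questioned this argument' is the NP node built by NP → NP RelC.

NP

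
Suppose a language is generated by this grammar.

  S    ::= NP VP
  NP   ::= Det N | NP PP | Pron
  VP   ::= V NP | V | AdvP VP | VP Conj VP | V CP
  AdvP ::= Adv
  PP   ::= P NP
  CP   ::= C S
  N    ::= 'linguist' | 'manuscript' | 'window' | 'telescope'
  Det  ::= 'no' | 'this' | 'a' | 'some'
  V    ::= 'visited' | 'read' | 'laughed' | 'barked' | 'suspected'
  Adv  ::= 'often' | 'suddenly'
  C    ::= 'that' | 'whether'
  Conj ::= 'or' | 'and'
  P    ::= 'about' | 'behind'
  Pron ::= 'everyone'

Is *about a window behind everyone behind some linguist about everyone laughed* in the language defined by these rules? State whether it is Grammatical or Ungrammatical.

Ungrammatical

For S → NP VP, no prefix of the string parses as an NP.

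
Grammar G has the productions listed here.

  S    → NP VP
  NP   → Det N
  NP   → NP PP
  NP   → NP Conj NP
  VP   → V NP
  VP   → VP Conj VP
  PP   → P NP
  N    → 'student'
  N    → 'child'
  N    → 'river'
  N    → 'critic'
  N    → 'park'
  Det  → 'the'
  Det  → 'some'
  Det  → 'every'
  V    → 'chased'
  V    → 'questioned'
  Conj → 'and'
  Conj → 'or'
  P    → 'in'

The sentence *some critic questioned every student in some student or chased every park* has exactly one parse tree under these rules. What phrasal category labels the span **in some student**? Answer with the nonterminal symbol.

PP

[S [NP [Det some] [N critic]] [VP [VP [V questioned] [NP [NP [Det every] [N student]] [PP [P in] [NP [Det some] [N student]]]]] [Conj or] [VP [V chased] [NP [Det every] [N park]]]]]
The span 'in some student' is the PP node built by PP → P NP.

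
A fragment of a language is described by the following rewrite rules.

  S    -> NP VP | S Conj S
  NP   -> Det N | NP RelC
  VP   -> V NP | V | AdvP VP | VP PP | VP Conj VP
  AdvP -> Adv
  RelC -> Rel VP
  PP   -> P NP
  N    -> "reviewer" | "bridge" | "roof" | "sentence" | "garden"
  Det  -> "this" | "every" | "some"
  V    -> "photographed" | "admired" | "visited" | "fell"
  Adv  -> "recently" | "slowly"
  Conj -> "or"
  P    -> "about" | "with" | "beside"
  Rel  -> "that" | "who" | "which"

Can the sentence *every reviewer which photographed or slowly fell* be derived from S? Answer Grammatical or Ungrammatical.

For S → NP VP, every NP-prefix leaves a non-VP remainder: after 'every reviewer' the remainder is not a VP; after 'every reviewer which photographed' the remainder is not a VP. The alternative S rule S → S Conj S likewise has no satisfying split.

Ungrammatical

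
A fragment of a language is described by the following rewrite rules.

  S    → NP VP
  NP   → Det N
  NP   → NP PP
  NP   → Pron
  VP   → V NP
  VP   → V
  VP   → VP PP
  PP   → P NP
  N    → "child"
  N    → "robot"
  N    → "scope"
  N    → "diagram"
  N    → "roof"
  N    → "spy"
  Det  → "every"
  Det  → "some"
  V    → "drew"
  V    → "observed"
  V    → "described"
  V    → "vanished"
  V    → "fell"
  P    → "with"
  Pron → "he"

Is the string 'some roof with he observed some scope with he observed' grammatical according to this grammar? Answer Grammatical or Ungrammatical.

For S → NP VP, every NP-prefix leaves a non-VP remainder: after 'some roof' the remainder is not a VP; after 'some roof with he' the remainder is not a VP.

Ungrammatical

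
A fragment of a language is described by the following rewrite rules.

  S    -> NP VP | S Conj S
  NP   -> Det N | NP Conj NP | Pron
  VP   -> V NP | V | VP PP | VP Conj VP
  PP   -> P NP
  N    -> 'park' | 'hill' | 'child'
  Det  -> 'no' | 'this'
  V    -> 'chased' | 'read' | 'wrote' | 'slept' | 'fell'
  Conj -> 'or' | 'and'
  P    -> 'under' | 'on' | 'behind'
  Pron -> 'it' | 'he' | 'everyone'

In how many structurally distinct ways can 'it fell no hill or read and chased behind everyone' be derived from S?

Two of the 5 distinct bracketings:
[S [NP [Pron it]] [VP [VP [VP [V fell] [NP [Det no] [N hill]]] [Conj or] [VP [VP [V read]] [Conj and] [VP [V chased]]]] [PP [P behind] [NP [Pron everyone]]]]]
[S [NP [Pron it]] [VP [VP [VP [VP [V fell] [NP [Det no] [N hill]]] [Conj or] [VP [V read]]] [Conj and] [VP [V chased]]] [PP [P behind] [NP [Pron everyone]]]]]
The trees differ in how a recursive rule is bracketed over the same span.

5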